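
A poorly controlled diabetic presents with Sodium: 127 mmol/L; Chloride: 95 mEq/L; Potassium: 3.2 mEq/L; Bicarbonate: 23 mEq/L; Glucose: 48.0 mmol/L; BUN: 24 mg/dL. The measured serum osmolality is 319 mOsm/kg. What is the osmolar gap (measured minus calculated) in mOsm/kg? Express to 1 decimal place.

Calculated osmolality = 2·Na + glucose + BUN/2.8
= 2·127 + 48 + 24/2.8
= 254 + 48 + 8.57
= 310.57 mOsm/kg ≈ 310.6 mOsm/kg
Osmolar gap = measured − calculated = 319 − 310.6 = 8.4 mOsm/kg

8.4 mOsm/kg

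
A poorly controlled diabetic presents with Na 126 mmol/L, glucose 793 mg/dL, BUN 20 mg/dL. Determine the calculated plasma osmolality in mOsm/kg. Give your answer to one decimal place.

303.2 mOsm/kg

Calculated osmolality = 2·Na + glucose/18 + BUN/2.8
= 2·126 + 793/18 + 20/2.8
= 252 + 44.06 + 7.14
= 303.2 mOsm/kg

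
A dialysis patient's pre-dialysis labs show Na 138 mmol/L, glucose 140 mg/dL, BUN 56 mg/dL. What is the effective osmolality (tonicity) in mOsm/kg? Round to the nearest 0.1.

283.8 mOsm/kg

Effective osmolality excludes urea (freely permeant across cell membranes):
2·Na + glucose/18
= 2·138 + 140/18
= 276 + 7.78
= 283.78 mOsm/kg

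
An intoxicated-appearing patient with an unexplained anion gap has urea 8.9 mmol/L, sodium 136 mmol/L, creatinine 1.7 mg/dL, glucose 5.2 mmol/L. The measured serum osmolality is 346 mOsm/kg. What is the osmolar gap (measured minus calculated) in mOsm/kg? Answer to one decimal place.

59.9 mOsm/kg

Calculated osmolality = 2·Na + glucose + urea
= 2·136 + 5.2 + 8.9
= 272 + 5.20 + 8.90
= 286.1 mOsm/kg ≈ 286.1 mOsm/kg
Osmolar gap = measured − calculated = 346 − 286.1 = 59.9 mOsm/kg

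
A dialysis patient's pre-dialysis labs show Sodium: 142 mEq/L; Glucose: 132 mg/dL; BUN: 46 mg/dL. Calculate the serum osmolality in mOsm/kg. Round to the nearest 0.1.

307.8 mOsm/kg

Calculated osmolality = 2·Na + glucose/18 + BUN/2.8
= 2·142 + 132/18 + 46/2.8
= 284 + 7.33 + 16.43
= 307.76 mOsm/kg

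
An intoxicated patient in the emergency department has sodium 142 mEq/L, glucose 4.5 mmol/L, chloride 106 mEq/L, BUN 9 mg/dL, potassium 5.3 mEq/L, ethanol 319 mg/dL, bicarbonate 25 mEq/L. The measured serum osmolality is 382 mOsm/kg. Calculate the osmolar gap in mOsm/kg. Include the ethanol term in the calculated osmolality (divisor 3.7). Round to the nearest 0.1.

4.1 mOsm/kg

Calculated osmolality = 2·Na + glucose + BUN/2.8 + ethanol/3.7
= 2·142 + 4.5 + 9/2.8 + 319/3.7
= 284 + 4.50 + 3.21 + 86.22
= 377.93 mOsm/kg ≈ 377.9 mOsm/kg
Osmolar gap = measured − calculated = 382 − 377.9 = 4.1 mOsm/kg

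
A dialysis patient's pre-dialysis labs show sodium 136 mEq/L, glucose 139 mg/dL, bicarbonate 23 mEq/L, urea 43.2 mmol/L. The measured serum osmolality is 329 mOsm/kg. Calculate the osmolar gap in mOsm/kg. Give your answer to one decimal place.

6.1 mOsm/kg

Calculated osmolality = 2·Na + glucose/18 + urea
= 2·136 + 139/18 + 43.2
= 272 + 7.72 + 43.20
= 322.92 mOsm/kg ≈ 322.9 mOsm/kg
Osmolar gap = measured − calculated = 329 − 322.9 = 6.1 mOsm/kg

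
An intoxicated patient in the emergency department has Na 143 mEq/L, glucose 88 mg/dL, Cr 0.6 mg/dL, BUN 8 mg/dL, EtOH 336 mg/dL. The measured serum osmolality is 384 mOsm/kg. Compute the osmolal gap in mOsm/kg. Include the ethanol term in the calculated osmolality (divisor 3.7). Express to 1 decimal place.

-0.6 mOsm/kg

Calculated osmolality = 2·Na + glucose/18 + BUN/2.8 + ethanol/3.7
= 2·143 + 88/18 + 8/2.8 + 336/3.7
= 286 + 4.89 + 2.86 + 90.81
= 384.56 mOsm/kg ≈ 384.6 mOsm/kg
Osmolar gap = measured − calculated = 384 − 384.6 = -0.6 mOsm/kg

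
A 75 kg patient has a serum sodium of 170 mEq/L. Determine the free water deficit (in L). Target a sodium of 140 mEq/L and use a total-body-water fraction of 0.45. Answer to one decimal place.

TBW = 0.45 · 75 = 33.75 L
Free water deficit = TBW · (Na/140 − 1)
= 33.75 · (170/140 − 1)
= 33.75 · 0.2143
= 7.23 L

7.2 L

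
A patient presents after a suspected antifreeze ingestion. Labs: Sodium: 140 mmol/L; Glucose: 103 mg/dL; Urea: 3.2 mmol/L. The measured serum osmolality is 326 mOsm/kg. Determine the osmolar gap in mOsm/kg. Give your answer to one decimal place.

37.1 mOsm/kg

Calculated osmolality = 2·Na + glucose/18 + urea
= 2·140 + 103/18 + 3.2
= 280 + 5.72 + 3.20
= 288.92 mOsm/kg ≈ 288.9 mOsm/kg
Osmolar gap = measured − calculated = 326 − 288.9 = 37.1 mOsm/kg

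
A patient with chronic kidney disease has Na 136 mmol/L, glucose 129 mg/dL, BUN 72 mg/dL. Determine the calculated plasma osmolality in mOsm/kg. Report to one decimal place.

304.9 mOsm/kg

Calculated osmolality = 2·Na + glucose/18 + BUN/2.8
= 2·136 + 129/18 + 72/2.8
= 272 + 7.17 + 25.71
= 304.88 mOsm/kg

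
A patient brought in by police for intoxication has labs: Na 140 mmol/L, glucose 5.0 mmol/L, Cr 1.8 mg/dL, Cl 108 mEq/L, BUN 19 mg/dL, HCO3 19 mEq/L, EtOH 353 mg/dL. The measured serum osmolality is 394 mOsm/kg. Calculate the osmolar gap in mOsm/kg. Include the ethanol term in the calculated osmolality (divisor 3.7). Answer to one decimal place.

6.8 mOsm/kg

Calculated osmolality = 2·Na + glucose + BUN/2.8 + ethanol/3.7
= 2·140 + 5 + 19/2.8 + 353/3.7
= 280 + 5 + 6.79 + 95.41
= 387.2 mOsm/kg ≈ 387.2 mOsm/kg
Osmolar gap = measured − calculated = 394 − 387.2 = 6.8 mOsm/kg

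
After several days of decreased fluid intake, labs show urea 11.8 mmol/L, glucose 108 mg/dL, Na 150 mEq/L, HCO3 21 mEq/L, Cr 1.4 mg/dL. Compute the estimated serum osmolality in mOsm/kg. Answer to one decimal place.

Calculated osmolality = 2·Na + glucose/18 + urea
= 2·150 + 108/18 + 11.8
= 300 + 6 + 11.80
= 317.8 mOsm/kg

317.8 mOsm/kg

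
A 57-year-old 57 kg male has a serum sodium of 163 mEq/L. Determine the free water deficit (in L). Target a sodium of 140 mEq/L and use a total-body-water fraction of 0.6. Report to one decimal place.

5.6 L

TBW = 0.6 · 57 = 34.2 L
Free water deficit = TBW · (Na/140 − 1)
= 34.2 · (163/140 − 1)
= 34.2 · 0.1643
= 5.62 L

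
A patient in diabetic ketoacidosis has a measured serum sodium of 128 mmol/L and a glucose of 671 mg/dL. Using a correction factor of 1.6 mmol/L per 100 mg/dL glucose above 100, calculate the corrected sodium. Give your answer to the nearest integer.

137 mmol/L

Corrected Na = measured Na + 1.6 · (glucose − 100)/100
= 128 + 1.6 · (671 − 100)/100
= 128 + 9.1
= 137.1 mmol/L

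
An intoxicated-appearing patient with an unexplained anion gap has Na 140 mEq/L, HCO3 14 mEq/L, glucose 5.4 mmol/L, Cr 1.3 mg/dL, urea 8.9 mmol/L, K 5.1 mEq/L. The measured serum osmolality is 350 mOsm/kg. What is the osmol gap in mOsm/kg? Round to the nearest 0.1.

55.7 mOsm/kg

Calculated osmolality = 2·Na + glucose + urea
= 2·140 + 5.4 + 8.9
= 280 + 5.40 + 8.90
= 294.3 mOsm/kg ≈ 294.3 mOsm/kg
Osmolar gap = measured − calculated = 350 − 294.3 = 55.7 mOsm/kg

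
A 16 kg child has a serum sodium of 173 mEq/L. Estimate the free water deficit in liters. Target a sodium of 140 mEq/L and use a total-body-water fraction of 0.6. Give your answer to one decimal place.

TBW = 0.6 · 16 = 9.6 L
Free water deficit = TBW · (Na/140 − 1)
= 9.6 · (173/140 − 1)
= 9.6 · 0.2357
= 2.26 L

2.3 L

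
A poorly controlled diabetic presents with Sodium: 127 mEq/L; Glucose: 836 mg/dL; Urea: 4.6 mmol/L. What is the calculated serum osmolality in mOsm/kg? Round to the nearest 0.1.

Calculated osmolality = 2·Na + glucose/18 + urea
= 2·127 + 836/18 + 4.6
= 254 + 46.44 + 4.60
= 305.04 mOsm/kg

305.0 mOsm/kg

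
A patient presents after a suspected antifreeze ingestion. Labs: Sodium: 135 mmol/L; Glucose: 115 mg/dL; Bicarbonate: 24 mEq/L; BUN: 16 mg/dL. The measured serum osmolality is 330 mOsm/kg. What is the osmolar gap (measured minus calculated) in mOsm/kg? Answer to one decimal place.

Calculated osmolality = 2·Na + glucose/18 + BUN/2.8
= 2·135 + 115/18 + 16/2.8
= 270 + 6.39 + 5.71
= 282.1 mOsm/kg ≈ 282.1 mOsm/kg
Osmolar gap = measured − calculated = 330 − 282.1 = 47.9 mOsm/kg

47.9 mOsm/kg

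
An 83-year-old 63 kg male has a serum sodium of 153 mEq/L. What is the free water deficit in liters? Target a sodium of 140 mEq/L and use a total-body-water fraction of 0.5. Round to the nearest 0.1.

2.9 L

TBW = 0.5 · 63 = 31.5 L
Free water deficit = TBW · (Na/140 − 1)
= 31.5 · (153/140 − 1)
= 31.5 · 0.0929
= 2.93 L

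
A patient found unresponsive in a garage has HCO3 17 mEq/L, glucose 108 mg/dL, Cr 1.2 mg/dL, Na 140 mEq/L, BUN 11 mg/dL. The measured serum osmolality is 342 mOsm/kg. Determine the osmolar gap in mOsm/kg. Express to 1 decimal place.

Calculated osmolality = 2·Na + glucose/18 + BUN/2.8
= 2·140 + 108/18 + 11/2.8
= 280 + 6 + 3.93
= 289.93 mOsm/kg ≈ 289.9 mOsm/kg
Osmolar gap = measured − calculated = 342 − 289.9 = 52.1 mOsm/kg

52.1 mOsm/kg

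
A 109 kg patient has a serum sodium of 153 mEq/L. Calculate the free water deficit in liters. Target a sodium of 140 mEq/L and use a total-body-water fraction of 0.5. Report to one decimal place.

TBW = 0.5 · 109 = 54.5 L
Free water deficit = TBW · (Na/140 − 1)
= 54.5 · (153/140 − 1)
= 54.5 · 0.0929
= 5.06 L

5.1 L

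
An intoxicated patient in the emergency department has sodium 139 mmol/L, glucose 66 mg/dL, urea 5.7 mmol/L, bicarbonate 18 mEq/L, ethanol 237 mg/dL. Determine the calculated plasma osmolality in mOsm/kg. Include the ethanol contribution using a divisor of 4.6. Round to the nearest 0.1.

Calculated osmolality = 2·Na + glucose/18 + urea + ethanol/4.6
= 2·139 + 66/18 + 5.7 + 237/4.6
= 278 + 3.67 + 5.70 + 51.52
= 338.89 mOsm/kg

338.9 mOsm/kg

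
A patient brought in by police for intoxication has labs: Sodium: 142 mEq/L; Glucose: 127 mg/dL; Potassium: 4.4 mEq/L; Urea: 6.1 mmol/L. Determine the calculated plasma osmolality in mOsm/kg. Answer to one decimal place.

Calculated osmolality = 2·Na + glucose/18 + urea
= 2·142 + 127/18 + 6.1
= 284 + 7.06 + 6.10
= 297.16 mOsm/kg

297.2 mOsm/kg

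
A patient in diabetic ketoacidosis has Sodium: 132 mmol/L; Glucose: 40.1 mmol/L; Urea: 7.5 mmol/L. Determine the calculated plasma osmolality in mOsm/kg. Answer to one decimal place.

311.6 mOsm/kg

Calculated osmolality = 2·Na + glucose + urea
= 2·132 + 40.1 + 7.5
= 264 + 40.10 + 7.50
= 311.6 mOsm/kg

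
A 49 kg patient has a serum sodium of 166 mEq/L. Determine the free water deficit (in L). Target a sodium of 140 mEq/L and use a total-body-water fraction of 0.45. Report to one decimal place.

4.1 L

TBW = 0.45 · 49 = 22.05 L
Free water deficit = TBW · (Na/140 − 1)
= 22.05 · (166/140 − 1)
= 22.05 · 0.1857
= 4.09 L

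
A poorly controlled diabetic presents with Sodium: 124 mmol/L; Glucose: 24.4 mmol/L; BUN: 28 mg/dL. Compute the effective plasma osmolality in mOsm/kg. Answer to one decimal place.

Effective osmolality excludes urea (freely permeant across cell membranes):
2·Na + glucose
= 2·124 + 24.4
= 248 + 24.4
= 272.4 mOsm/kg

272.4 mOsm/kg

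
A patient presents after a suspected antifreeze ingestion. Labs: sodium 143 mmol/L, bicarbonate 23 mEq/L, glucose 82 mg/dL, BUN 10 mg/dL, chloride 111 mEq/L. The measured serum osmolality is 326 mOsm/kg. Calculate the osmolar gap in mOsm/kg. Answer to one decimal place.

Calculated osmolality = 2·Na + glucose/18 + BUN/2.8
= 2·143 + 82/18 + 10/2.8
= 286 + 4.56 + 3.57
= 294.13 mOsm/kg ≈ 294.1 mOsm/kg
Osmolar gap = measured − calculated = 326 − 294.1 = 31.9 mOsm/kg

31.9 mOsm/kg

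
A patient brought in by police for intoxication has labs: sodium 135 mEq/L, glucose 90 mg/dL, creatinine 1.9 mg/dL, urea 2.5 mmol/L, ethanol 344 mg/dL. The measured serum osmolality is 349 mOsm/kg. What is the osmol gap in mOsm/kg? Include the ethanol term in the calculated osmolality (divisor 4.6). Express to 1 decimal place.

-3.3 mOsm/kg

Calculated osmolality = 2·Na + glucose/18 + urea + ethanol/4.6
= 2·135 + 90/18 + 2.5 + 344/4.6
= 270 + 5 + 2.50 + 74.78
= 352.28 mOsm/kg ≈ 352.3 mOsm/kg
Osmolar gap = measured − calculated = 349 − 352.3 = -3.3 mOsm/kg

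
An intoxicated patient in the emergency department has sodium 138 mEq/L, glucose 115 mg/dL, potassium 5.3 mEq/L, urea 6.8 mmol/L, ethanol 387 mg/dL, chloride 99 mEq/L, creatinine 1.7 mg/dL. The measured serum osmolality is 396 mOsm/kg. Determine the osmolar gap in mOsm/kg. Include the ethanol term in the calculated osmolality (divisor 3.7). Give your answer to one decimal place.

Calculated osmolality = 2·Na + glucose/18 + urea + ethanol/3.7
= 2·138 + 115/18 + 6.8 + 387/3.7
= 276 + 6.39 + 6.80 + 104.59
= 393.78 mOsm/kg ≈ 393.8 mOsm/kg
Osmolar gap = measured − calculated = 396 − 393.8 = 2.2 mOsm/kg

2.2 mOsm/kg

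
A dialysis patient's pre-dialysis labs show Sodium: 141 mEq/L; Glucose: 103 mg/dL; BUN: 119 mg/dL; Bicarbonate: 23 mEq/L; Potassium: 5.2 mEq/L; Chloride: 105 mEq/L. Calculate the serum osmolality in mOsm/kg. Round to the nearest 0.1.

Calculated osmolality = 2·Na + glucose/18 + BUN/2.8
= 2·141 + 103/18 + 119/2.8
= 282 + 5.72 + 42.50
= 330.22 mOsm/kg

330.2 mOsm/kg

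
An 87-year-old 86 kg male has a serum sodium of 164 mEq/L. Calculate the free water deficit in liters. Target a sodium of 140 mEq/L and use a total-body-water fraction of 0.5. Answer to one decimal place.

TBW = 0.5 · 86 = 43 L
Free water deficit = TBW · (Na/140 − 1)
= 43 · (164/140 − 1)
= 43 · 0.1714
= 7.37 L

7.4 L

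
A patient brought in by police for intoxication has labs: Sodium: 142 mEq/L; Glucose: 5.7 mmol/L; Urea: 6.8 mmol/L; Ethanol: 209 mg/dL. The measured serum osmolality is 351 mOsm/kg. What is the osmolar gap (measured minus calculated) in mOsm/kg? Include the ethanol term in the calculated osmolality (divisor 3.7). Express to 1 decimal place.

-2.0 mOsm/kg

Calculated osmolality = 2·Na + glucose + urea + ethanol/3.7
= 2·142 + 5.7 + 6.8 + 209/3.7
= 284 + 5.70 + 6.80 + 56.49
= 352.99 mOsm/kg ≈ 353.0 mOsm/kg
Osmolar gap = measured − calculated = 351 − 353.0 = -2.0 mOsm/kg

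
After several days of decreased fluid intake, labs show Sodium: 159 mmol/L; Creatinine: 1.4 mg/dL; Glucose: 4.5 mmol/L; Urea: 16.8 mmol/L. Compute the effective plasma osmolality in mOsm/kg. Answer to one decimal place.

322.5 mOsm/kg

Effective osmolality excludes urea (freely permeant across cell membranes):
2·Na + glucose
= 2·159 + 4.5
= 318 + 4.5
= 322.5 mOsm/kg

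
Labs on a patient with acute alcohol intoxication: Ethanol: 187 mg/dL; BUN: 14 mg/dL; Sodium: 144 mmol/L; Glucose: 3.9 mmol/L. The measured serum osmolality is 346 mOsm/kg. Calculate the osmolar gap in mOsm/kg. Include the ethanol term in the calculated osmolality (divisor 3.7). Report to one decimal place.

Calculated osmolality = 2·Na + glucose + BUN/2.8 + ethanol/3.7
= 2·144 + 3.9 + 14/2.8 + 187/3.7
= 288 + 3.90 + 5 + 50.54
= 347.44 mOsm/kg ≈ 347.4 mOsm/kg
Osmolar gap = measured − calculated = 346 − 347.4 = -1.4 mOsm/kg

-1.4 mOsm/kg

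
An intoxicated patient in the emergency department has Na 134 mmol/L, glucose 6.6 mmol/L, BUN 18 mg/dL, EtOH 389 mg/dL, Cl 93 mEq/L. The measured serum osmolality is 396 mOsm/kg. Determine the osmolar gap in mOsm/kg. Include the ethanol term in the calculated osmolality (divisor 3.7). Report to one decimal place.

9.8 mOsm/kg

Calculated osmolality = 2·Na + glucose + BUN/2.8 + ethanol/3.7
= 2·134 + 6.6 + 18/2.8 + 389/3.7
= 268 + 6.60 + 6.43 + 105.14
= 386.17 mOsm/kg ≈ 386.2 mOsm/kg
Osmolar gap = measured − calculated = 396 − 386.2 = 9.8 mOsm/kg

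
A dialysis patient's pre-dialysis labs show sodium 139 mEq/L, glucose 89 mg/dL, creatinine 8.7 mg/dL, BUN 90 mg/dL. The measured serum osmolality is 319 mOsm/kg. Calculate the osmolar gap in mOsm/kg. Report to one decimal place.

Calculated osmolality = 2·Na + glucose/18 + BUN/2.8
= 2·139 + 89/18 + 90/2.8
= 278 + 4.94 + 32.14
= 315.08 mOsm/kg ≈ 315.1 mOsm/kg
Osmolar gap = measured − calculated = 319 − 315.1 = 3.9 mOsm/kg

3.9 mOsm/kg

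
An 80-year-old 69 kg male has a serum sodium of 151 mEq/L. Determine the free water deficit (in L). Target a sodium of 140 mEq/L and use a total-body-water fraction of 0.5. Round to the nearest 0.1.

2.7 L

TBW = 0.5 · 69 = 34.5 L
Free water deficit = TBW · (Na/140 − 1)
= 34.5 · (151/140 − 1)
= 34.5 · 0.0786
= 2.71 L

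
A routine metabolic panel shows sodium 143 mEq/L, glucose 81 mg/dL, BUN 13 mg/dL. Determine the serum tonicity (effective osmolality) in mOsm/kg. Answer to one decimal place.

290.5 mOsm/kg

Effective osmolality excludes urea (freely permeant across cell membranes):
2·Na + glucose/18
= 2·143 + 81/18
= 286 + 4.5
= 290.5 mOsm/kg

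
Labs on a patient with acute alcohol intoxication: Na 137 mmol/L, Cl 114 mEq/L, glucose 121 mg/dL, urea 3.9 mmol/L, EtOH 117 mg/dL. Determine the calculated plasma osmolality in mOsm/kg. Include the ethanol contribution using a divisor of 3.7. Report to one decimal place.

Calculated osmolality = 2·Na + glucose/18 + urea + ethanol/3.7
= 2·137 + 121/18 + 3.9 + 117/3.7
= 274 + 6.72 + 3.90 + 31.62
= 316.24 mOsm/kg

316.2 mOsm/kg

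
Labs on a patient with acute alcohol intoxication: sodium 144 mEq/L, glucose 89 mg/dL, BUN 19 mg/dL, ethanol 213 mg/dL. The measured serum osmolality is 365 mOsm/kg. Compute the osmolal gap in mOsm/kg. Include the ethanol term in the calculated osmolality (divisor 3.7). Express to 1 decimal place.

7.7 mOsm/kg

Calculated osmolality = 2·Na + glucose/18 + BUN/2.8 + ethanol/3.7
= 2·144 + 89/18 + 19/2.8 + 213/3.7
= 288 + 4.94 + 6.79 + 57.57
= 357.3 mOsm/kg ≈ 357.3 mOsm/kg
Osmolar gap = measured − calculated = 365 − 357.3 = 7.7 mOsm/kg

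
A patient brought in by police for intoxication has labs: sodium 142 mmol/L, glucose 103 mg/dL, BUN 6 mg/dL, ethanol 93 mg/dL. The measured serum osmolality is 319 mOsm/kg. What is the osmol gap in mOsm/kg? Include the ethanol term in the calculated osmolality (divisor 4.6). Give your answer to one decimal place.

6.9 mOsm/kg

Calculated osmolality = 2·Na + glucose/18 + BUN/2.8 + ethanol/4.6
= 2·142 + 103/18 + 6/2.8 + 93/4.6
= 284 + 5.72 + 2.14 + 20.22
= 312.08 mOsm/kg ≈ 312.1 mOsm/kg
Osmolar gap = measured − calculated = 319 − 312.1 = 6.9 mOsm/kg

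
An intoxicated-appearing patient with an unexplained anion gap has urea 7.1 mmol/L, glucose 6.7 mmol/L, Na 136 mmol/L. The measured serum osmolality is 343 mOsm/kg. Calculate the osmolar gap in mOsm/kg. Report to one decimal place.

Calculated osmolality = 2·Na + glucose + urea
= 2·136 + 6.7 + 7.1
= 272 + 6.70 + 7.10
= 285.8 mOsm/kg ≈ 285.8 mOsm/kg
Osmolar gap = measured − calculated = 343 − 285.8 = 57.2 mOsm/kg

57.2 mOsm/kg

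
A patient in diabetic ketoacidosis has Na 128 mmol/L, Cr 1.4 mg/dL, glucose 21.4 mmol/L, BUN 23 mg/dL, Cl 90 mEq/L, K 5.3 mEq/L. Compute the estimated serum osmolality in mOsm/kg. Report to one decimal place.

Calculated osmolality = 2·Na + glucose + BUN/2.8
= 2·128 + 21.4 + 23/2.8
= 256 + 21.40 + 8.21
= 285.61 mOsm/kg

285.6 mOsm/kg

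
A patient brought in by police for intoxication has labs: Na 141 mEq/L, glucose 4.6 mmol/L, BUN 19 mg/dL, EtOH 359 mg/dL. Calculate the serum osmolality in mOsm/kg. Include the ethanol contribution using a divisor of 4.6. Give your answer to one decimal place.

Calculated osmolality = 2·Na + glucose + BUN/2.8 + ethanol/4.6
= 2·141 + 4.6 + 19/2.8 + 359/4.6
= 282 + 4.60 + 6.79 + 78.04
= 371.43 mOsm/kg

371.4 mOsm/kg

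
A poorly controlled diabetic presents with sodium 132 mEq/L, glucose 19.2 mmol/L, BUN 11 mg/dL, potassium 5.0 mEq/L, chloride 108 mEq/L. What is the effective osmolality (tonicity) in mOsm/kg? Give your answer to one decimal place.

Effective osmolality excludes urea (freely permeant across cell membranes):
2·Na + glucose
= 2·132 + 19.2
= 264 + 19.2
= 283.2 mOsm/kg

283.2 mOsm/kg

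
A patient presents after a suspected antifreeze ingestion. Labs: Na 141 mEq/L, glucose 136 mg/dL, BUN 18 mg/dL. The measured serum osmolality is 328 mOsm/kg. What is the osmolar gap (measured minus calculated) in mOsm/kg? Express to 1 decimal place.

32.0 mOsm/kg

Calculated osmolality = 2·Na + glucose/18 + BUN/2.8
= 2·141 + 136/18 + 18/2.8
= 282 + 7.56 + 6.43
= 295.99 mOsm/kg ≈ 296.0 mOsm/kg
Osmolar gap = measured − calculated = 328 − 296.0 = 32.0 mOsm/kg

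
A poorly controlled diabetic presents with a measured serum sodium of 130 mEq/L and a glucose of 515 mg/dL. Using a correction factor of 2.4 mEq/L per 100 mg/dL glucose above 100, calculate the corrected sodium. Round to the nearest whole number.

140 mEq/L

Corrected Na = measured Na + 2.4 · (glucose − 100)/100
= 130 + 2.4 · (515 − 100)/100
= 130 + 10
= 140 mEq/L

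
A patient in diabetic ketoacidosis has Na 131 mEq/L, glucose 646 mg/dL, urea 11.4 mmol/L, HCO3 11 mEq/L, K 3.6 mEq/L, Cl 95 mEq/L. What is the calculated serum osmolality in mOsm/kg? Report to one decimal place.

309.3 mOsm/kg

Calculated osmolality = 2·Na + glucose/18 + urea
= 2·131 + 646/18 + 11.4
= 262 + 35.89 + 11.40
= 309.29 mOsm/kg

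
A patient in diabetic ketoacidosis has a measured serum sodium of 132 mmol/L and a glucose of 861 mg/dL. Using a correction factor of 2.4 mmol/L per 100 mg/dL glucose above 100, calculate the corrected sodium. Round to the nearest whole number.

Corrected Na = measured Na + 2.4 · (glucose − 100)/100
= 132 + 2.4 · (861 − 100)/100
= 132 + 18.3
= 150.3 mmol/L

150 mmol/L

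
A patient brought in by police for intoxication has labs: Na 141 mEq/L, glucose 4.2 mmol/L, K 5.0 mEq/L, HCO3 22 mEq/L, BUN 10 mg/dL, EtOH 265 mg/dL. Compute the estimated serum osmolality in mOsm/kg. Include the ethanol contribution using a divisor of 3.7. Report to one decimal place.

Calculated osmolality = 2·Na + glucose + BUN/2.8 + ethanol/3.7
= 2·141 + 4.2 + 10/2.8 + 265/3.7
= 282 + 4.20 + 3.57 + 71.62
= 361.39 mOsm/kg

361.4 mOsm/kg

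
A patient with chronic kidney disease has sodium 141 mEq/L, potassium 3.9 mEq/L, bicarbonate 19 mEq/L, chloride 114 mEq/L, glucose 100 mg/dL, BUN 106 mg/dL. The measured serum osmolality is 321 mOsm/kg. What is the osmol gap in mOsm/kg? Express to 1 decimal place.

Calculated osmolality = 2·Na + glucose/18 + BUN/2.8
= 2·141 + 100/18 + 106/2.8
= 282 + 5.56 + 37.86
= 325.42 mOsm/kg ≈ 325.4 mOsm/kg
Osmolar gap = measured − calculated = 321 − 325.4 = -4.4 mOsm/kg

-4.4 mOsm/kg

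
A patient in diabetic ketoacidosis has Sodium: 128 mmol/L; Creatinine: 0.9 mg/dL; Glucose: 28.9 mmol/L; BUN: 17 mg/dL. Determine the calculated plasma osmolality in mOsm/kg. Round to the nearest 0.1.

291.0 mOsm/kg

Calculated osmolality = 2·Na + glucose + BUN/2.8
= 2·128 + 28.9 + 17/2.8
= 256 + 28.90 + 6.07
= 290.97 mOsm/kg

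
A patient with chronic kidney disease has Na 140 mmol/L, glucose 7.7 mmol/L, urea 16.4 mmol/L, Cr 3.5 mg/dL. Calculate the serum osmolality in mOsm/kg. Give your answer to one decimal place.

Calculated osmolality = 2·Na + glucose + urea
= 2·140 + 7.7 + 16.4
= 280 + 7.70 + 16.40
= 304.1 mOsm/kg

304.1 mOsm/kg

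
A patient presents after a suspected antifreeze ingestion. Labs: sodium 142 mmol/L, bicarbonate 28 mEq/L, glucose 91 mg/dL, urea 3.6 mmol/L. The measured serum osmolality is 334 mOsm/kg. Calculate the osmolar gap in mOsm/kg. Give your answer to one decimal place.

41.3 mOsm/kg

Calculated osmolality = 2·Na + glucose/18 + urea
= 2·142 + 91/18 + 3.6
= 284 + 5.06 + 3.60
= 292.66 mOsm/kg ≈ 292.7 mOsm/kg
Osmolar gap = measured − calculated = 334 − 292.7 = 41.3 mOsm/kg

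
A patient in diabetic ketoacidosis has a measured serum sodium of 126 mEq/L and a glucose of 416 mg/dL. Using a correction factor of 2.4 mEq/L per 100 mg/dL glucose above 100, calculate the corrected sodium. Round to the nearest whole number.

134 mEq/L

Corrected Na = measured Na + 2.4 · (glucose − 100)/100
= 126 + 2.4 · (416 − 100)/100
= 126 + 7.6
= 133.6 mEq/L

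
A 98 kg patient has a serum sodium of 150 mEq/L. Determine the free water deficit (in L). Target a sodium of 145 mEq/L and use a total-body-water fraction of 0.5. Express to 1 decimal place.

1.7 L

TBW = 0.5 · 98 = 49 L
Free water deficit = TBW · (Na/145 − 1)
= 49 · (150/145 − 1)
= 49 · 0.0345
= 1.69 L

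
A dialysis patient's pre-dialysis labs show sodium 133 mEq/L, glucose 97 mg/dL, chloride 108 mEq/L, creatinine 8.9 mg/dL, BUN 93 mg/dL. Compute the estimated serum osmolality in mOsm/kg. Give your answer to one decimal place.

304.6 mOsm/kg

Calculated osmolality = 2·Na + glucose/18 + BUN/2.8
= 2·133 + 97/18 + 93/2.8
= 266 + 5.39 + 33.21
= 304.6 mOsm/kg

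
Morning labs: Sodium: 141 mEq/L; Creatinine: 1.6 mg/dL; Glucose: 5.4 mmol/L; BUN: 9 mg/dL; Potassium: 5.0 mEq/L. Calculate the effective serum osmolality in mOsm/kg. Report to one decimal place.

Effective osmolality excludes urea (freely permeant across cell membranes):
2·Na + glucose
= 2·141 + 5.4
= 282 + 5.4
= 287.4 mOsm/kg

287.4 mOsm/kg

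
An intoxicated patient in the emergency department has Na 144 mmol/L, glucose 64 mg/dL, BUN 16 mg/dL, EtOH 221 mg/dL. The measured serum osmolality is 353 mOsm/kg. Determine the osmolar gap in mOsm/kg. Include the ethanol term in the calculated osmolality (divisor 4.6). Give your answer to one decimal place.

Calculated osmolality = 2·Na + glucose/18 + BUN/2.8 + ethanol/4.6
= 2·144 + 64/18 + 16/2.8 + 221/4.6
= 288 + 3.56 + 5.71 + 48.04
= 345.31 mOsm/kg ≈ 345.3 mOsm/kg
Osmolar gap = measured − calculated = 353 − 345.3 = 7.7 mOsm/kg

7.7 mOsm/kg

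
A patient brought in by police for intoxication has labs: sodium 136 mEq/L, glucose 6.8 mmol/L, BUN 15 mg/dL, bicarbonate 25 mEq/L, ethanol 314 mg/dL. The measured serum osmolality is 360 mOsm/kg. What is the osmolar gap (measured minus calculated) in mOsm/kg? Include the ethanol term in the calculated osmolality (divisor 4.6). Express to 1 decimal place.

7.6 mOsm/kg

Calculated osmolality = 2·Na + glucose + BUN/2.8 + ethanol/4.6
= 2·136 + 6.8 + 15/2.8 + 314/4.6
= 272 + 6.80 + 5.36 + 68.26
= 352.42 mOsm/kg ≈ 352.4 mOsm/kg
Osmolar gap = measured − calculated = 360 − 352.4 = 7.6 mOsm/kg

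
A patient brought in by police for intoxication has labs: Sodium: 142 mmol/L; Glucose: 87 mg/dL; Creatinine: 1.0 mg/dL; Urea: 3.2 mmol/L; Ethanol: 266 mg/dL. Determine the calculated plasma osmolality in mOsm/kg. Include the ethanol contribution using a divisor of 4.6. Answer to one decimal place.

349.9 mOsm/kg

Calculated osmolality = 2·Na + glucose/18 + urea + ethanol/4.6
= 2·142 + 87/18 + 3.2 + 266/4.6
= 284 + 4.83 + 3.20 + 57.83
= 349.86 mOsm/kg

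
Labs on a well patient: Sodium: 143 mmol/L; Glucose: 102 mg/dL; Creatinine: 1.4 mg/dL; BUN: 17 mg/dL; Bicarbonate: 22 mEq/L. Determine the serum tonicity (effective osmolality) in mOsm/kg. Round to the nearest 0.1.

Effective osmolality excludes urea (freely permeant across cell membranes):
2·Na + glucose/18
= 2·143 + 102/18
= 286 + 5.67
= 291.67 mOsm/kg

291.7 mOsm/kg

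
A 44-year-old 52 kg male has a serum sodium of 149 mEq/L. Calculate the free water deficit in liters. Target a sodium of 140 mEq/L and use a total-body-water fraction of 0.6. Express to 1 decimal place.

2.0 L

TBW = 0.6 · 52 = 31.2 L
Free water deficit = TBW · (Na/140 − 1)
= 31.2 · (149/140 − 1)
= 31.2 · 0.0643
= 2.01 L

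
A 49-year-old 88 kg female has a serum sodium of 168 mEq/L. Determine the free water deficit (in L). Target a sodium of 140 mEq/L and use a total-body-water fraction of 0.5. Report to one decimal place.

8.8 L

TBW = 0.5 · 88 = 44 L
Free water deficit = TBW · (Na/140 − 1)
= 44 · (168/140 − 1)
= 44 · 0.2
= 8.8 L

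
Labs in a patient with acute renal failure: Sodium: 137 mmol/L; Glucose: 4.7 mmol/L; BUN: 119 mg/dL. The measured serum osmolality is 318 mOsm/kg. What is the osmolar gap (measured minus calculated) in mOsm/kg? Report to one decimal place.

-3.2 mOsm/kg

Calculated osmolality = 2·Na + glucose + BUN/2.8
= 2·137 + 4.7 + 119/2.8
= 274 + 4.70 + 42.50
= 321.2 mOsm/kg ≈ 321.2 mOsm/kg
Osmolar gap = measured − calculated = 318 − 321.2 = -3.2 mOsm/kg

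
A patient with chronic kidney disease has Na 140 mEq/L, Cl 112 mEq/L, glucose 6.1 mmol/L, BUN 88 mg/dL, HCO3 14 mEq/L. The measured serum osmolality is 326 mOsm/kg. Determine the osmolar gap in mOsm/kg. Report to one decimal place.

Calculated osmolality = 2·Na + glucose + BUN/2.8
= 2·140 + 6.1 + 88/2.8
= 280 + 6.10 + 31.43
= 317.53 mOsm/kg ≈ 317.5 mOsm/kg
Osmolar gap = measured − calculated = 326 − 317.5 = 8.5 mOsm/kg

8.5 mOsm/kg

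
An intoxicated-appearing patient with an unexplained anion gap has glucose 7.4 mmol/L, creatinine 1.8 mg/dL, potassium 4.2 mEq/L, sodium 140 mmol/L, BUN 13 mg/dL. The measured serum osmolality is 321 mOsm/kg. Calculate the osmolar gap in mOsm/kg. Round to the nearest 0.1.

29.0 mOsm/kg

Calculated osmolality = 2·Na + glucose + BUN/2.8
= 2·140 + 7.4 + 13/2.8
= 280 + 7.40 + 4.64
= 292.04 mOsm/kg ≈ 292.0 mOsm/kg
Osmolar gap = measured − calculated = 321 − 292.0 = 29.0 mOsm/kg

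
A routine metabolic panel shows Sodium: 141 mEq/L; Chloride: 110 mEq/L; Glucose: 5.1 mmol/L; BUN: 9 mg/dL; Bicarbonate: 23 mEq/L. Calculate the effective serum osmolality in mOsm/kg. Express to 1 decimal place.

Effective osmolality excludes urea (freely permeant across cell membranes):
2·Na + glucose
= 2·141 + 5.1
= 282 + 5.1
= 287.1 mOsm/kg

287.1 mOsm/kg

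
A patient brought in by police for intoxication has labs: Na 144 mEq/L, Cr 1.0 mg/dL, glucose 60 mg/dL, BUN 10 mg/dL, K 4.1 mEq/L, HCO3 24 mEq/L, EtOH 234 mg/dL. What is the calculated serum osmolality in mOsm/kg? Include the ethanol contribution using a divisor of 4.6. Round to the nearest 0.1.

345.8 mOsm/kg

Calculated osmolality = 2·Na + glucose/18 + BUN/2.8 + ethanol/4.6
= 2·144 + 60/18 + 10/2.8 + 234/4.6
= 288 + 3.33 + 3.57 + 50.87
= 345.77 mOsm/kg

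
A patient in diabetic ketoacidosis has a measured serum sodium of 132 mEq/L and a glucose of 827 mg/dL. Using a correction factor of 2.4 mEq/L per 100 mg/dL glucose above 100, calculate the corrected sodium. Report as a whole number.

149 mEq/L

Corrected Na = measured Na + 2.4 · (glucose − 100)/100
= 132 + 2.4 · (827 − 100)/100
= 132 + 17.4
= 149.4 mEq/L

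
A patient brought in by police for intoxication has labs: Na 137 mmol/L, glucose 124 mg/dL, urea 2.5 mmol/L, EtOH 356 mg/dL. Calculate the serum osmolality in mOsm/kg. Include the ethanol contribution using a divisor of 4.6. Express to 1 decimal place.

360.8 mOsm/kg

Calculated osmolality = 2·Na + glucose/18 + urea + ethanol/4.6
= 2·137 + 124/18 + 2.5 + 356/4.6
= 274 + 6.89 + 2.50 + 77.39
= 360.78 mOsm/kg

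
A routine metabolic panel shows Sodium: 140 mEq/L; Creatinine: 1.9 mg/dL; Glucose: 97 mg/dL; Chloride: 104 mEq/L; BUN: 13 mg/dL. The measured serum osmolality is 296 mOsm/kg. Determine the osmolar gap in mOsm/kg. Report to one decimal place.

6.0 mOsm/kg

Calculated osmolality = 2·Na + glucose/18 + BUN/2.8
= 2·140 + 97/18 + 13/2.8
= 280 + 5.39 + 4.64
= 290.03 mOsm/kg ≈ 290.0 mOsm/kg
Osmolar gap = measured − calculated = 296 − 290.0 = 6.0 mOsm/kg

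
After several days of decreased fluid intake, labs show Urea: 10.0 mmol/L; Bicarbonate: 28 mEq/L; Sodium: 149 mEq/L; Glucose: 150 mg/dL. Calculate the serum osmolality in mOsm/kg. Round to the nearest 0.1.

Calculated osmolality = 2·Na + glucose/18 + urea
= 2·149 + 150/18 + 10
= 298 + 8.33 + 10
= 316.33 mOsm/kg

316.3 mOsm/kg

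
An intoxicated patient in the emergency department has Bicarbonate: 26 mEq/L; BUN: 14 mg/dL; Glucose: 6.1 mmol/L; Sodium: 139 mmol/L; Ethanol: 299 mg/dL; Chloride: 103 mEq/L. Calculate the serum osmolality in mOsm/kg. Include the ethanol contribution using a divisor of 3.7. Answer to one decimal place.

369.9 mOsm/kg

Calculated osmolality = 2·Na + glucose + BUN/2.8 + ethanol/3.7
= 2·139 + 6.1 + 14/2.8 + 299/3.7
= 278 + 6.10 + 5 + 80.81
= 369.91 mOsm/kg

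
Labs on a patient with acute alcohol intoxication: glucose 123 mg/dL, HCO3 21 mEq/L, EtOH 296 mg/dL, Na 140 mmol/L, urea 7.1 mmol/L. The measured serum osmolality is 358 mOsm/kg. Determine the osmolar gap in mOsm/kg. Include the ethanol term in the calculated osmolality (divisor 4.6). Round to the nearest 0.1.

Calculated osmolality = 2·Na + glucose/18 + urea + ethanol/4.6
= 2·140 + 123/18 + 7.1 + 296/4.6
= 280 + 6.83 + 7.10 + 64.35
= 358.28 mOsm/kg ≈ 358.3 mOsm/kg
Osmolar gap = measured − calculated = 358 − 358.3 = -0.3 mOsm/kg

-0.3 mOsm/kg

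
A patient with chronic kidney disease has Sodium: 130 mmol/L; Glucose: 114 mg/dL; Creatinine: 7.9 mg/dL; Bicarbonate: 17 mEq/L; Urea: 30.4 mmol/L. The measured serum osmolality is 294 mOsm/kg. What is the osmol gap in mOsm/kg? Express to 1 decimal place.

Calculated osmolality = 2·Na + glucose/18 + urea
= 2·130 + 114/18 + 30.4
= 260 + 6.33 + 30.40
= 296.73 mOsm/kg ≈ 296.7 mOsm/kg
Osmolar gap = measured − calculated = 294 − 296.7 = -2.7 mOsm/kg

-2.7 mOsm/kg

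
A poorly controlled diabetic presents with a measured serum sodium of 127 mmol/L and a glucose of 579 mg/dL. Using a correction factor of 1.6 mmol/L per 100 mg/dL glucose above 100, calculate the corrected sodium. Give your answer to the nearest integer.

Corrected Na = measured Na + 1.6 · (glucose − 100)/100
= 127 + 1.6 · (579 − 100)/100
= 127 + 7.7
= 134.7 mmol/L

135 mmol/L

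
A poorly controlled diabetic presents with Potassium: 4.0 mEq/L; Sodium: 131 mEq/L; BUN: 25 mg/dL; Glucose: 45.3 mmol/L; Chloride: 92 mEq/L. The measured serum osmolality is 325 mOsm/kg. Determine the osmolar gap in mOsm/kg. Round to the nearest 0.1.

Calculated osmolality = 2·Na + glucose + BUN/2.8
= 2·131 + 45.3 + 25/2.8
= 262 + 45.30 + 8.93
= 316.23 mOsm/kg ≈ 316.2 mOsm/kg
Osmolar gap = measured − calculated = 325 − 316.2 = 8.8 mOsm/kg

8.8 mOsm/kg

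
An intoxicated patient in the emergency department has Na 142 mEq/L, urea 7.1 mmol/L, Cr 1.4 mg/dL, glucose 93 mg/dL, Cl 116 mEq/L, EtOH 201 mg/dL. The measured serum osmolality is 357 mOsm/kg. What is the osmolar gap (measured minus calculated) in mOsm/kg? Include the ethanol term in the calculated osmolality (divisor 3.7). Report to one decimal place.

Calculated osmolality = 2·Na + glucose/18 + urea + ethanol/3.7
= 2·142 + 93/18 + 7.1 + 201/3.7
= 284 + 5.17 + 7.10 + 54.32
= 350.59 mOsm/kg ≈ 350.6 mOsm/kg
Osmolar gap = measured − calculated = 357 − 350.6 = 6.4 mOsm/kg

6.4 mOsm/kg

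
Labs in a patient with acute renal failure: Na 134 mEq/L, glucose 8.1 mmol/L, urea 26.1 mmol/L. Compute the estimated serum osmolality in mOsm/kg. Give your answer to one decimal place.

302.2 mOsm/kg

Calculated osmolality = 2·Na + glucose + urea
= 2·134 + 8.1 + 26.1
= 268 + 8.10 + 26.10
= 302.2 mOsm/kg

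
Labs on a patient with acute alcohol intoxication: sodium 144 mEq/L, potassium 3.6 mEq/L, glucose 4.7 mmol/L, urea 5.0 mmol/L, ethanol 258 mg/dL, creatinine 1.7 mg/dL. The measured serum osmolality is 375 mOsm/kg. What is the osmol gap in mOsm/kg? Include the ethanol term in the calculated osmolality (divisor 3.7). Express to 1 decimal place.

7.6 mOsm/kg

Calculated osmolality = 2·Na + glucose + urea + ethanol/3.7
= 2·144 + 4.7 + 5 + 258/3.7
= 288 + 4.70 + 5 + 69.73
= 367.43 mOsm/kg ≈ 367.4 mOsm/kg
Osmolar gap = measured − calculated = 375 − 367.4 = 7.6 mOsm/kg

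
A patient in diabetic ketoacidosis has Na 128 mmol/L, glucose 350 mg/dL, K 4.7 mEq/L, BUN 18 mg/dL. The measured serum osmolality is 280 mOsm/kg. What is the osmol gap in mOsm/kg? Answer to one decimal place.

-1.9 mOsm/kg

Calculated osmolality = 2·Na + glucose/18 + BUN/2.8
= 2·128 + 350/18 + 18/2.8
= 256 + 19.44 + 6.43
= 281.87 mOsm/kg ≈ 281.9 mOsm/kg
Osmolar gap = measured − calculated = 280 − 281.9 = -1.9 mOsm/kg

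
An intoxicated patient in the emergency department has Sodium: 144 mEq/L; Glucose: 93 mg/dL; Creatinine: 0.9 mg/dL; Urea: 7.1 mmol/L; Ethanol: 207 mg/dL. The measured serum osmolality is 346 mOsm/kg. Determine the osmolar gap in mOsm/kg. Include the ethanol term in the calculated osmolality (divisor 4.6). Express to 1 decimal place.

Calculated osmolality = 2·Na + glucose/18 + urea + ethanol/4.6
= 2·144 + 93/18 + 7.1 + 207/4.6
= 288 + 5.17 + 7.10 + 45
= 345.27 mOsm/kg ≈ 345.3 mOsm/kg
Osmolar gap = measured − calculated = 346 − 345.3 = 0.7 mOsm/kg

0.7 mOsm/kg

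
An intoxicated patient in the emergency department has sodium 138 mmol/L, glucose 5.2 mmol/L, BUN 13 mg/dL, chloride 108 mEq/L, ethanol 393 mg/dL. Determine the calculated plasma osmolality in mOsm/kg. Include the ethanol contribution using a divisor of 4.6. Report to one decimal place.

371.3 mOsm/kg

Calculated osmolality = 2·Na + glucose + BUN/2.8 + ethanol/4.6
= 2·138 + 5.2 + 13/2.8 + 393/4.6
= 276 + 5.20 + 4.64 + 85.43
= 371.27 mOsm/kg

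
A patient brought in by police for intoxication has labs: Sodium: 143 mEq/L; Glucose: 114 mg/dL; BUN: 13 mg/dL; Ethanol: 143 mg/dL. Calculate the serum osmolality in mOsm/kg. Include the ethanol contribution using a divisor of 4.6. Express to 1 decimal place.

Calculated osmolality = 2·Na + glucose/18 + BUN/2.8 + ethanol/4.6
= 2·143 + 114/18 + 13/2.8 + 143/4.6
= 286 + 6.33 + 4.64 + 31.09
= 328.06 mOsm/kg

328.1 mOsm/kg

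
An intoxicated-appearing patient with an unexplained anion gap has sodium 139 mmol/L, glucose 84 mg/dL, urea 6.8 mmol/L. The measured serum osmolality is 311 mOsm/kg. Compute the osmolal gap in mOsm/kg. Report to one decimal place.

21.5 mOsm/kg

Calculated osmolality = 2·Na + glucose/18 + urea
= 2·139 + 84/18 + 6.8
= 278 + 4.67 + 6.80
= 289.47 mOsm/kg ≈ 289.5 mOsm/kg
Osmolar gap = measured − calculated = 311 − 289.5 = 21.5 mOsm/kg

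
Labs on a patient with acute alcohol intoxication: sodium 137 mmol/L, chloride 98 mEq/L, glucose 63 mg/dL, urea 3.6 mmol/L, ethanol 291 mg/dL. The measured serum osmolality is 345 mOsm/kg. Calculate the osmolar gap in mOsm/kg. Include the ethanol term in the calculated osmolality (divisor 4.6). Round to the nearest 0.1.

0.6 mOsm/kg

Calculated osmolality = 2·Na + glucose/18 + urea + ethanol/4.6
= 2·137 + 63/18 + 3.6 + 291/4.6
= 274 + 3.50 + 3.60 + 63.26
= 344.36 mOsm/kg ≈ 344.4 mOsm/kg
Osmolar gap = measured − calculated = 345 − 344.4 = 0.6 mOsm/kg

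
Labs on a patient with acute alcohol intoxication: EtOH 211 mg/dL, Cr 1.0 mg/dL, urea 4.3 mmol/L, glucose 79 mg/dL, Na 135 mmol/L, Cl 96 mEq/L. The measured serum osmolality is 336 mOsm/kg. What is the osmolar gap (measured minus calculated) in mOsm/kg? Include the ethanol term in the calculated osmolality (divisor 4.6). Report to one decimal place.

11.4 mOsm/kg

Calculated osmolality = 2·Na + glucose/18 + urea + ethanol/4.6
= 2·135 + 79/18 + 4.3 + 211/4.6
= 270 + 4.39 + 4.30 + 45.87
= 324.56 mOsm/kg ≈ 324.6 mOsm/kg
Osmolar gap = measured − calculated = 336 − 324.6 = 11.4 mOsm/kg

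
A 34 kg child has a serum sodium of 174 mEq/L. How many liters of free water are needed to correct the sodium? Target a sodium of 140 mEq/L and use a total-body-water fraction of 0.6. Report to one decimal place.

TBW = 0.6 · 34 = 20.4 L
Free water deficit = TBW · (Na/140 − 1)
= 20.4 · (174/140 − 1)
= 20.4 · 0.2429
= 4.96 L

5.0 L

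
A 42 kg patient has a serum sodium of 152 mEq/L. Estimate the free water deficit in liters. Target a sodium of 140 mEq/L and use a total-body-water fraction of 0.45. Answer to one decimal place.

1.6 L

TBW = 0.45 · 42 = 18.9 L
Free water deficit = TBW · (Na/140 − 1)
= 18.9 · (152/140 − 1)
= 18.9 · 0.0857
= 1.62 L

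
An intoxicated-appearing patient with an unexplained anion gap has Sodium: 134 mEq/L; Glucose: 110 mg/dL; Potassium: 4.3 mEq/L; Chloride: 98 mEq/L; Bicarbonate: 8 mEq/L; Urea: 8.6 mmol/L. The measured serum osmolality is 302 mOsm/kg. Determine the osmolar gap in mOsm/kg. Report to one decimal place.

19.3 mOsm/kg

Calculated osmolality = 2·Na + glucose/18 + urea
= 2·134 + 110/18 + 8.6
= 268 + 6.11 + 8.60
= 282.71 mOsm/kg ≈ 282.7 mOsm/kg
Osmolar gap = measured − calculated = 302 − 282.7 = 19.3 mOsm/kg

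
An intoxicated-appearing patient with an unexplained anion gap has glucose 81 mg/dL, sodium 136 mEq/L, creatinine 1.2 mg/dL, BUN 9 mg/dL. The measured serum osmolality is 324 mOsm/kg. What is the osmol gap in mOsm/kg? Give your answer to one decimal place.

Calculated osmolality = 2·Na + glucose/18 + BUN/2.8
= 2·136 + 81/18 + 9/2.8
= 272 + 4.50 + 3.21
= 279.71 mOsm/kg ≈ 279.7 mOsm/kg
Osmolar gap = measured − calculated = 324 − 279.7 = 44.3 mOsm/kg

44.3 mOsm/kg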